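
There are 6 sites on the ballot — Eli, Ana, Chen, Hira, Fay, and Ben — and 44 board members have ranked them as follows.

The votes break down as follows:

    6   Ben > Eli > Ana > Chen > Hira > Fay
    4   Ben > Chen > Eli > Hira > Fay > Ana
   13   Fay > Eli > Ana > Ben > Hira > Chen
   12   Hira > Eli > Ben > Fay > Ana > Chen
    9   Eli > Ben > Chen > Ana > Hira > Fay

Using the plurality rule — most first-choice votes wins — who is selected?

Fay

First-place vote totals:
  Eli: 9
  Ana: 0
  Chen: 0
  Hira: 12
  Fay: 13
  Ben: 10
Fay has the most first-place votes.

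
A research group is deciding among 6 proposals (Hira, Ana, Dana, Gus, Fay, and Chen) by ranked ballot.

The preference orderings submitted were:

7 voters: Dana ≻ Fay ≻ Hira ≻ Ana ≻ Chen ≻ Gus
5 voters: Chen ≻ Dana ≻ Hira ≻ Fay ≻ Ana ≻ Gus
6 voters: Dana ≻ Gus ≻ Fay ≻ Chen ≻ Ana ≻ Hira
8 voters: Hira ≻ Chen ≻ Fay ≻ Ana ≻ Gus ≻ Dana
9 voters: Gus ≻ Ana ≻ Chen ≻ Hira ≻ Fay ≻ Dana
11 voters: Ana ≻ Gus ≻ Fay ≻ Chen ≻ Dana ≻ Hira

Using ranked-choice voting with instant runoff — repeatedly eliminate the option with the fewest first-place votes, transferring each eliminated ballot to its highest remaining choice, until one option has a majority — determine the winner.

Round 1: Dana 13, Ana 11, Gus 9, Hira 8, Chen 5, Fay 0. Fay has the fewest and is eliminated.
Round 2: Dana 13, Ana 11, Gus 9, Hira 8, Chen 5. Chen has the fewest and is eliminated.
Round 3: Dana 18, Ana 11, Gus 9, Hira 8. Hira has the fewest and is eliminated.
Round 4: Ana 19, Dana 18, Gus 9. Gus has the fewest and is eliminated.
Round 5: Ana 28, Dana 18. Ana has a majority.

Ana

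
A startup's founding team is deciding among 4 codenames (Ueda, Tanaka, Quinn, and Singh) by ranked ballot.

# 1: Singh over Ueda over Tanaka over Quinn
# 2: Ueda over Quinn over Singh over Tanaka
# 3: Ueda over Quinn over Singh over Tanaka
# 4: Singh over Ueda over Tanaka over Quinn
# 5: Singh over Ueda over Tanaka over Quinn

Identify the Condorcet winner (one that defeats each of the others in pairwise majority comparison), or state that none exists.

Head-to-head results (5 voters total):
Ueda vs Tanaka: Ueda wins 5–0.
Ueda vs Quinn: Ueda wins 5–0.
Ueda vs Singh: Singh wins 3–2.
Tanaka vs Quinn: Tanaka wins 3–2.
Tanaka vs Singh: Singh wins 5–0.
Quinn vs Singh: Singh wins 3–2.
Singh beats each rival — Ueda (3–2), Tanaka (5–0), Quinn (3–2) — so Singh is the Condorcet winner.

Singh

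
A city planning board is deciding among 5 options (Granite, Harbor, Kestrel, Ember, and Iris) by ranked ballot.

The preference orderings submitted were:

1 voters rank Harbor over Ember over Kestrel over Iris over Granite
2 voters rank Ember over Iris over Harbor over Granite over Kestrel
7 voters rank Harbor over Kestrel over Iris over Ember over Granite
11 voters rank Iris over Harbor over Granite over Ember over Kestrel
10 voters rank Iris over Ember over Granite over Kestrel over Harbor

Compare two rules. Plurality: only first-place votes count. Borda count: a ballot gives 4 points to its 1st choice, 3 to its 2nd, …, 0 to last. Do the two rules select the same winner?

Plurality first-place counts: Granite 0, Harbor 8, Kestrel 0, Ember 2, Iris 21 → Iris.
Borda totals: Granite 44, Harbor 69, Kestrel 33, Ember 59, Iris 105 → Iris.
The two rules agree on Iris.

Yes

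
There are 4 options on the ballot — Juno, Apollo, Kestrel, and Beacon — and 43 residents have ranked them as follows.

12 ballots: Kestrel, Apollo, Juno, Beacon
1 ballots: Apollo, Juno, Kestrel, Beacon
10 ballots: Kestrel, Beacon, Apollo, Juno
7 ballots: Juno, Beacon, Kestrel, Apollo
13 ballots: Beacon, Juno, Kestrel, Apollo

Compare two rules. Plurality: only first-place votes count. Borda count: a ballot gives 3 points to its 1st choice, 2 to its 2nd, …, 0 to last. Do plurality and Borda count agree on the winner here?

Yes

Plurality first-place counts: Juno 7, Apollo 1, Kestrel 22, Beacon 13 → Kestrel.
Borda totals: Juno 61, Apollo 37, Kestrel 87, Beacon 73 → Kestrel.
The two rules agree on Kestrel.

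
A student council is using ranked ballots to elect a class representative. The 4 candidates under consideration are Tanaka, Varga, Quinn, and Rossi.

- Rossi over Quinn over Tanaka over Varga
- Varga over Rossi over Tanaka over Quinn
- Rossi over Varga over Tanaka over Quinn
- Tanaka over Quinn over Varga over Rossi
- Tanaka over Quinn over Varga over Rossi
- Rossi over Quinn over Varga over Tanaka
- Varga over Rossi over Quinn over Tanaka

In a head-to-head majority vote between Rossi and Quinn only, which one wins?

Rossi

Ballots ranking Rossi above Quinn: 5.
Ballots ranking Quinn above Rossi: 2.
Rossi wins the head-to-head, 5–2.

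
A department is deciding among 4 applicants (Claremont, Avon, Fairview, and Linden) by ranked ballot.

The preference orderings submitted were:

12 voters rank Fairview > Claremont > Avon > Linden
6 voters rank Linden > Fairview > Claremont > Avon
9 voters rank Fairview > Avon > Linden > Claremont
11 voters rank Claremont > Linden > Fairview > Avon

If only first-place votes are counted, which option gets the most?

First-place vote totals:
  Claremont: 11
  Avon: 0
  Fairview: 21
  Linden: 6
Fairview has the most first-place votes.

Fairview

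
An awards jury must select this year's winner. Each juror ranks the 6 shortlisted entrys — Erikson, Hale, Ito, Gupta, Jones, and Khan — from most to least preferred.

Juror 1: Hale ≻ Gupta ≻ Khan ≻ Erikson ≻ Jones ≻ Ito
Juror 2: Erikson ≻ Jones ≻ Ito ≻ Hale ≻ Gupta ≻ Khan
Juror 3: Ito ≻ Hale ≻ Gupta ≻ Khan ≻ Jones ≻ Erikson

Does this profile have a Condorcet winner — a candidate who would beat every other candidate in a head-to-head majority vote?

No

Head-to-head results (3 voters total):
Erikson vs Hale: Hale wins 2–1.
Erikson vs Ito: Erikson wins 2–1.
Erikson vs Gupta: Gupta wins 2–1.
Erikson vs Jones: Erikson wins 2–1.
Erikson vs Khan: Khan wins 2–1.
Hale vs Ito: Ito wins 2–1.
Hale vs Gupta: Hale wins 3–0.
Hale vs Jones: Hale wins 2–1.
Hale vs Khan: Hale wins 3–0.
Ito vs Gupta: Ito wins 2–1.
Ito vs Jones: Jones wins 2–1.
Ito vs Khan: Ito wins 2–1.
Gupta vs Jones: Gupta wins 2–1.
Gupta vs Khan: Gupta wins 3–0.
Jones vs Khan: Khan wins 2–1.
No candidate beats all others: Erikson beats Ito beats Hale beats Erikson, a majority cycle.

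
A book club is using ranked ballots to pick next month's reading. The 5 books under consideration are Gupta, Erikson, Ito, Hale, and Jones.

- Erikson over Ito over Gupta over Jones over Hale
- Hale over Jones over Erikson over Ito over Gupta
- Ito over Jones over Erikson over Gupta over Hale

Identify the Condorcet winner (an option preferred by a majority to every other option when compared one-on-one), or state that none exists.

Head-to-head results (3 voters total):
Gupta vs Erikson: Erikson wins 3–0.
Gupta vs Ito: Ito wins 3–0.
Gupta vs Hale: Gupta wins 2–1.
Gupta vs Jones: Jones wins 2–1.
Erikson vs Ito: Erikson wins 2–1.
Erikson vs Hale: Erikson wins 2–1.
Erikson vs Jones: Jones wins 2–1.
Ito vs Hale: Ito wins 2–1.
Ito vs Jones: Ito wins 2–1.
Hale vs Jones: Jones wins 2–1.
No candidate beats all others: Erikson beats Ito beats Jones beats Erikson, a majority cycle.

There is no Condorcet winner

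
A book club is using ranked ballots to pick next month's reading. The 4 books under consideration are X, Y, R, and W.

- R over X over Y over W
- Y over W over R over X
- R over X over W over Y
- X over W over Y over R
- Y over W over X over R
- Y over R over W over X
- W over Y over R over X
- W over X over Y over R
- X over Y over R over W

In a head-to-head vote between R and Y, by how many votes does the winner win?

5

Ballots ranking R above Y: 2.
Ballots ranking Y above R: 7.
Y wins 7–2, a margin of 5.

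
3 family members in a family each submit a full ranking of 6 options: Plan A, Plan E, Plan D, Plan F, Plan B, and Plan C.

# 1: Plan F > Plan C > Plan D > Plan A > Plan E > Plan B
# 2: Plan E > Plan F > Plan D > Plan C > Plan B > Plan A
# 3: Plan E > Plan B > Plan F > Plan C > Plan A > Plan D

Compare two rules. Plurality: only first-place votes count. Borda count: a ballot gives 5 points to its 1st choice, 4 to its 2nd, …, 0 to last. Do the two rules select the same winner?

No

Plurality first-place counts: Plan A 0, Plan E 2, Plan D 0, Plan F 1, Plan B 0, Plan C 0 → Plan E.
Borda totals: Plan A 3, Plan E 11, Plan D 6, Plan F 12, Plan B 5, Plan C 8 → Plan F.
The two rules disagree: plurality picks Plan E, Borda picks Plan F.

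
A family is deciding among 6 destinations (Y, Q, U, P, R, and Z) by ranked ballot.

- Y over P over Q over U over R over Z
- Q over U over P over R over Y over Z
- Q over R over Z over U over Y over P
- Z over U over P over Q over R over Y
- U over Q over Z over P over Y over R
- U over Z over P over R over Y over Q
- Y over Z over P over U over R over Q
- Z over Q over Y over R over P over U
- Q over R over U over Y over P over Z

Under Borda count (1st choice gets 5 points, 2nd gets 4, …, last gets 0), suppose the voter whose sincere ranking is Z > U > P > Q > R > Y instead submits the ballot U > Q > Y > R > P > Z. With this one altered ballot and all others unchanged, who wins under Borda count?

Q

Borda totals with the altered ballot: Y 22, Q 30, U 28, P 18, R 18, Z 19.
The winner is unchanged: still Q.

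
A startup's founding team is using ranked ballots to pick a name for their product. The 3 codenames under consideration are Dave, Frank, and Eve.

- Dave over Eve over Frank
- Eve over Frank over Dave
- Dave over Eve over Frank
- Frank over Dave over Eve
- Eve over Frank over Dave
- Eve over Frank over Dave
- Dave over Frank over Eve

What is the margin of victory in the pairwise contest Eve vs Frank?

3

Ballots ranking Eve above Frank: 5.
Ballots ranking Frank above Eve: 2.
Eve wins 5–2, a margin of 3.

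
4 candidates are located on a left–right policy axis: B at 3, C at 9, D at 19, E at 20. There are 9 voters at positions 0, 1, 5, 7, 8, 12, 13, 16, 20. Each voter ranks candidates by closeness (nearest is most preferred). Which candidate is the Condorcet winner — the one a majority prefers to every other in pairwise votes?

C

With single-peaked preferences on a line, the Condorcet winner is the candidate closest to the median voter.
The median voter (position 8) is closest to C at 9.
Check: C vs B — voters closer to C: 6 of 9.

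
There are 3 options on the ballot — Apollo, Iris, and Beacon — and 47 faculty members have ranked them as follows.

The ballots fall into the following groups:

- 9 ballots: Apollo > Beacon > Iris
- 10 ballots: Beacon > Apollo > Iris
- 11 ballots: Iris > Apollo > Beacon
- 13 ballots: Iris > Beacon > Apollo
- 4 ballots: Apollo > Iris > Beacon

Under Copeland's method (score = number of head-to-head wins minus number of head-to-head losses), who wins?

Pairwise results:
  Apollo vs Iris: Iris wins 24–23.
  Apollo vs Beacon: Apollo wins 24–23.
  Iris vs Beacon: Iris wins 28–19.
Copeland scores (wins − losses):
  Apollo: 1 − 1 = 0
  Iris: 2 − 0 = 2
  Beacon: 0 − 2 = -2
Iris has the best Copeland score.

Iris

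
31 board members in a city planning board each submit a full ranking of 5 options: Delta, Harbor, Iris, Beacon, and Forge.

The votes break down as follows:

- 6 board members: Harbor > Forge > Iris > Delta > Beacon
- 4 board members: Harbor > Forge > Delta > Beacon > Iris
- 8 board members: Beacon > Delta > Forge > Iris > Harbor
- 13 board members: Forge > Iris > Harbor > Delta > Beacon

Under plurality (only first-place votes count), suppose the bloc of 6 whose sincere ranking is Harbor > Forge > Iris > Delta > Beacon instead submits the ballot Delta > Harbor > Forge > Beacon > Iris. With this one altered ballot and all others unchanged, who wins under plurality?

First-place totals with the altered ballot: Delta 6, Harbor 4, Iris 0, Beacon 8, Forge 13.
The winner is unchanged: still Forge.

Forge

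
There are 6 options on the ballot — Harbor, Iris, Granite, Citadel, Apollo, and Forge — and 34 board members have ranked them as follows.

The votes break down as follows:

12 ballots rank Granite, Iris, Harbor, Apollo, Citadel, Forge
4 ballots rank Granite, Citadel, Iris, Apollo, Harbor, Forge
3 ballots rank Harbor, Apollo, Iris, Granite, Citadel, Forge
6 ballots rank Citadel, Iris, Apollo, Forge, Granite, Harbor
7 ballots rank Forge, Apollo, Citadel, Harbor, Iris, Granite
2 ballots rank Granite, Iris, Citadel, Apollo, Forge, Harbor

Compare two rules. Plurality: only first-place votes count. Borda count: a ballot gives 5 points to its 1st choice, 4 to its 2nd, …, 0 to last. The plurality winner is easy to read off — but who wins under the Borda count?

Plurality first-place counts: Harbor 3, Iris 0, Granite 18, Citadel 6, Apollo 0, Forge 7 → Granite.
Borda totals: Harbor 69, Iris 108, Granite 102, Citadel 88, Apollo 94, Forge 49 → Iris.

Iris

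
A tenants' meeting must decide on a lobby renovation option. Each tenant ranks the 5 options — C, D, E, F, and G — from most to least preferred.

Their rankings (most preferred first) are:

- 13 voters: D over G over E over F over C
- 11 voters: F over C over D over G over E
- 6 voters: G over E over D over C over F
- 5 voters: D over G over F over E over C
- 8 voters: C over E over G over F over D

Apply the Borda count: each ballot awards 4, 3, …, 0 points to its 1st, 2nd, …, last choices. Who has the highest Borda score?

Borda scores:
  C: 13·0 + 11·3 + 6·1 + 5·0 + 8·4 = 71
  D: 13·4 + 11·2 + 6·2 + 5·4 + 8·0 = 106
  E: 13·2 + 11·0 + 6·3 + 5·1 + 8·3 = 73
  F: 13·1 + 11·4 + 6·0 + 5·2 + 8·1 = 75
  G: 13·3 + 11·1 + 6·4 + 5·3 + 8·2 = 105
D has the highest total.

D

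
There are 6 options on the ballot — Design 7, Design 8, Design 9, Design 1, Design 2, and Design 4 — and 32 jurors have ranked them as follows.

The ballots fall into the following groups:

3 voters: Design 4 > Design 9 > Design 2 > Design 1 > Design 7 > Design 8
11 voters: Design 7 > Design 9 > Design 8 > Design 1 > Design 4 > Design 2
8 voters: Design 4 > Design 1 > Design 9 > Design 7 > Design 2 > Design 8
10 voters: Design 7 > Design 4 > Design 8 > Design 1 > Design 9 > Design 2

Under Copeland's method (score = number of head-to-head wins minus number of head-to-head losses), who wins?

Pairwise results:
  Design 7 vs Design 8: Design 7 wins 32–0.
  Design 7 vs Design 9: Design 7 wins 21–11.
  Design 7 vs Design 1: Design 7 wins 21–11.
  Design 7 vs Design 2: Design 7 wins 29–3.
  Design 7 vs Design 4: Design 7 wins 21–11.
  Design 8 vs Design 9: Design 9 wins 22–10.
  Design 8 vs Design 1: Design 8 wins 21–11.
  Design 8 vs Design 2: Design 8 wins 21–11.
  Design 8 vs Design 4: Design 4 wins 21–11.
  Design 9 vs Design 1: Design 1 wins 18–14.
  Design 9 vs Design 2: Design 9 wins 32–0.
  Design 9 vs Design 4: Design 4 wins 21–11.
  Design 1 vs Design 2: Design 1 wins 29–3.
  Design 1 vs Design 4: Design 4 wins 21–11.
  Design 2 vs Design 4: Design 4 wins 32–0.
Copeland scores (wins − losses):
  Design 7: 5 − 0 = 5
  Design 8: 2 − 3 = -1
  Design 9: 2 − 3 = -1
  Design 1: 2 − 3 = -1
  Design 2: 0 − 5 = -5
  Design 4: 4 − 1 = 3
Design 7 has the best Copeland score.

Design 7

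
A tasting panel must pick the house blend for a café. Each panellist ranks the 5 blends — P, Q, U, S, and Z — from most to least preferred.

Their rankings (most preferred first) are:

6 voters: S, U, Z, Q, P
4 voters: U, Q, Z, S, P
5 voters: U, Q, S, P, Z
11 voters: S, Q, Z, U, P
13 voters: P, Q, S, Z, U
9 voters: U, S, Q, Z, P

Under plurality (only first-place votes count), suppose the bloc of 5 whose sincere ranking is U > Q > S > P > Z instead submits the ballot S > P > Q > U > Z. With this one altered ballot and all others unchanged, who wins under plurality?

S

First-place totals with the altered ballot: P 13, Q 0, U 13, S 22, Z 0.
The switch changes the winner from U to S.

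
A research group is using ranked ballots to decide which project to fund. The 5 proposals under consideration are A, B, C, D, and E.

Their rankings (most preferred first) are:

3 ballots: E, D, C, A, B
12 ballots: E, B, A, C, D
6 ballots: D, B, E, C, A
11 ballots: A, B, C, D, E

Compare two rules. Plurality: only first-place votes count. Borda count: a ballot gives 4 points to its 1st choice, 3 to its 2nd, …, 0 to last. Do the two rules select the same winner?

No

Plurality first-place counts: A 11, B 0, C 0, D 6, E 15 → E.
Borda totals: A 71, B 87, C 46, D 44, E 72 → B.
The two rules disagree: plurality picks E, Borda picks B.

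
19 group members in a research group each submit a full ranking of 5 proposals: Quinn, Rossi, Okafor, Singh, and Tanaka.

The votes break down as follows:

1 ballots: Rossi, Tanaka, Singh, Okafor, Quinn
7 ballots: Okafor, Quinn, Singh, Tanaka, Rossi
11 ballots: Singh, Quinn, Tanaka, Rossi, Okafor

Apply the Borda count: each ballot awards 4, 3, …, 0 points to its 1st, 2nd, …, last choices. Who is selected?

Singh

Borda scores:
  Quinn: 0 + 7·3 + 11·3 = 54
  Rossi: 4 + 7·0 + 11·1 = 15
  Okafor: 1 + 7·4 + 11·0 = 29
  Singh: 2 + 7·2 + 11·4 = 60
  Tanaka: 3 + 7·1 + 11·2 = 32
Singh has the highest total.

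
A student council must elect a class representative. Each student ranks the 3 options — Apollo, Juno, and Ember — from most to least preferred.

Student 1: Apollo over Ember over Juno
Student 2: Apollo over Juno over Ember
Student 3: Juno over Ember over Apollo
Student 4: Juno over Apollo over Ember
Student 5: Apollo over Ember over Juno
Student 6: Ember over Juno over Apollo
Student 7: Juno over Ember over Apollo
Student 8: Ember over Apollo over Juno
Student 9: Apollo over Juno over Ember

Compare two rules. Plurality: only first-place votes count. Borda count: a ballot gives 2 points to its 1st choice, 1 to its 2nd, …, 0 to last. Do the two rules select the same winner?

Yes

Plurality first-place counts: Apollo 4, Juno 3, Ember 2 → Apollo.
Borda totals: Apollo 10, Juno 9, Ember 8 → Apollo.
The two rules agree on Apollo.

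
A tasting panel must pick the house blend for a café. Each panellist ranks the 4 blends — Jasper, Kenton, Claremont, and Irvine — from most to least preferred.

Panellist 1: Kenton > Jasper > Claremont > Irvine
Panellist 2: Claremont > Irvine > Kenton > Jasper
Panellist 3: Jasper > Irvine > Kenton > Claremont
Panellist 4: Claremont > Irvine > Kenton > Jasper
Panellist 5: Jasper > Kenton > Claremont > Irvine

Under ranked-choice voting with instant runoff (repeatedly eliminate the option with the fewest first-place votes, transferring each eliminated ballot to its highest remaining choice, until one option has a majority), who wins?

Round 1: Jasper 2, Claremont 2, Kenton 1, Irvine 0. Irvine has the fewest and is eliminated.
Round 2: Jasper 2, Claremont 2, Kenton 1. Kenton has the fewest and is eliminated.
Round 3: Jasper 3, Claremont 2. Jasper has a majority.

Jasper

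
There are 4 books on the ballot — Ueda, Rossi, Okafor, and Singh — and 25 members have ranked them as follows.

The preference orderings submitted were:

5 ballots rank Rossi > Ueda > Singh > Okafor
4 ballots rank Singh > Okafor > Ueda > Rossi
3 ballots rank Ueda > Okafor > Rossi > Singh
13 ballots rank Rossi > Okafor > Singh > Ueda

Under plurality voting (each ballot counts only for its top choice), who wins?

First-place vote totals:
  Ueda: 3
  Rossi: 18
  Okafor: 0
  Singh: 4
Rossi has the most first-place votes.

Rossi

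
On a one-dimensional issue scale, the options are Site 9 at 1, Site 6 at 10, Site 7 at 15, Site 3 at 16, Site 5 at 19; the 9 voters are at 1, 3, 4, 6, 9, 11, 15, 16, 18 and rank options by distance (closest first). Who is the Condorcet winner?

Site 6

With single-peaked preferences on a line, the Condorcet winner is the candidate closest to the median voter.
The median voter (position 9) is closest to Site 6 at 10.
Check: Site 6 vs Site 9 — voters closer to Site 6: 6 of 9.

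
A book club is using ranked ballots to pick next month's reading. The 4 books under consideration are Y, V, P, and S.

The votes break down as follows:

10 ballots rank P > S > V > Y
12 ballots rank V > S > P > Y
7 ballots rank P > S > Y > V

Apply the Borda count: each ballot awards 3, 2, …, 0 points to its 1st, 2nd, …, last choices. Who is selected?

Borda scores:
  Y: 10·0 + 12·0 + 7·1 = 7
  V: 10·1 + 12·3 + 7·0 = 46
  P: 10·3 + 12·1 + 7·3 = 63
  S: 10·2 + 12·2 + 7·2 = 58
P has the highest total.

P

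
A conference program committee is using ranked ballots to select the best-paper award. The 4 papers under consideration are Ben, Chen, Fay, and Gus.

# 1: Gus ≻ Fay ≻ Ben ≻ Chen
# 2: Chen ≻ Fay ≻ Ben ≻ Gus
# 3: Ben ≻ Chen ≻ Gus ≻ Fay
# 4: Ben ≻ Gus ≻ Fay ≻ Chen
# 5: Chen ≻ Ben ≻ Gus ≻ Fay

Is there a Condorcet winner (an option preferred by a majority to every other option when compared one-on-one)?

Yes

Head-to-head results (5 voters total):
Ben vs Chen: Ben wins 3–2.
Ben vs Fay: Ben wins 3–2.
Ben vs Gus: Ben wins 4–1.
Chen vs Fay: Chen wins 3–2.
Chen vs Gus: Chen wins 3–2.
Fay vs Gus: Gus wins 4–1.
Ben beats each rival — Chen (3–2), Fay (3–2), Gus (4–1) — so Ben is the Condorcet winner.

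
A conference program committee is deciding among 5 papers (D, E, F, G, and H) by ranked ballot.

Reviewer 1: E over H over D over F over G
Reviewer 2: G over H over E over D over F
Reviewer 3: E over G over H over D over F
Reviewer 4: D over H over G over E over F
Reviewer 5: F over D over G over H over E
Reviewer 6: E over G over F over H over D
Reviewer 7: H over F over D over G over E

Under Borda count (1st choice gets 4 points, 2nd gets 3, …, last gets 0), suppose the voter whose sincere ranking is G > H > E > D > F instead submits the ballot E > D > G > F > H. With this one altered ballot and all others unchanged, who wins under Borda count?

Borda totals with the altered ballot: D 15, E 17, F 11, G 13, H 14.
The switch changes the winner from H to E.

E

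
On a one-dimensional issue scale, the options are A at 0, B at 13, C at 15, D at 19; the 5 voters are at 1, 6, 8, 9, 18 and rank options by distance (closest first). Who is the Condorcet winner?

B

With single-peaked preferences on a line, the Condorcet winner is the candidate closest to the median voter.
The median voter (position 8) is closest to B at 13.
Check: B vs A — voters closer to B: 3 of 5.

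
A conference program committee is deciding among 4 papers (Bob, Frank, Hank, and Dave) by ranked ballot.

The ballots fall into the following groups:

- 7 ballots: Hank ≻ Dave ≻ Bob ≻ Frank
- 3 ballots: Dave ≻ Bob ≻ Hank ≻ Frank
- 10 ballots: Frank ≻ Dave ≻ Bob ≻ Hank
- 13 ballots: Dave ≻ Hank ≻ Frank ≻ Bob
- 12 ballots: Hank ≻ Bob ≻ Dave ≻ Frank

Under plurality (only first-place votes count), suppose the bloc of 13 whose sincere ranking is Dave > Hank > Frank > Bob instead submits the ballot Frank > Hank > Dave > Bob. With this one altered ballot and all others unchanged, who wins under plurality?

First-place totals with the altered ballot: Bob 0, Frank 23, Hank 19, Dave 3.
The switch changes the winner from Hank to Frank.

Frank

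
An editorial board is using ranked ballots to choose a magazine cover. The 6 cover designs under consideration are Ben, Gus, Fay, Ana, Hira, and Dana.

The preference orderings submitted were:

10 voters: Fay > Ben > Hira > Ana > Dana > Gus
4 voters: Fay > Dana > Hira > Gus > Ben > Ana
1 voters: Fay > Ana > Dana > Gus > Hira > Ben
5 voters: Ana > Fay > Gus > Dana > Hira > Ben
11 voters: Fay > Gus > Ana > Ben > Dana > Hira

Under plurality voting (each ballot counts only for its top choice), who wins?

First-place vote totals:
  Ben: 0
  Gus: 0
  Fay: 26
  Ana: 5
  Hira: 0
  Dana: 0
Fay has the most first-place votes.

Fay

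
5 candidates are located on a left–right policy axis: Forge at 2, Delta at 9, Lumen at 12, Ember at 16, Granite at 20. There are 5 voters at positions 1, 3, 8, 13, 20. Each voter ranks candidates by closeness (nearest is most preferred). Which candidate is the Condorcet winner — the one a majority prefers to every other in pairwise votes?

Delta

With single-peaked preferences on a line, the Condorcet winner is the candidate closest to the median voter.
The median voter (position 8) is closest to Delta at 9.
Check: Delta vs Lumen — voters closer to Delta: 3 of 5.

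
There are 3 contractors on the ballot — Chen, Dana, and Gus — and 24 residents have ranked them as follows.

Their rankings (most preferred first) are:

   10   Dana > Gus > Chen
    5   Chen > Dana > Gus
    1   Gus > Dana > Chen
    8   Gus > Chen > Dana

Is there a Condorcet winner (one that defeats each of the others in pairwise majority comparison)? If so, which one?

No Condorcet winner

Head-to-head results (24 voters total):
Chen vs Dana: Chen wins 13–11.
Chen vs Gus: Gus wins 19–5.
Dana vs Gus: Dana wins 15–9.
No candidate beats all others: Chen beats Dana beats Gus beats Chen, a majority cycle.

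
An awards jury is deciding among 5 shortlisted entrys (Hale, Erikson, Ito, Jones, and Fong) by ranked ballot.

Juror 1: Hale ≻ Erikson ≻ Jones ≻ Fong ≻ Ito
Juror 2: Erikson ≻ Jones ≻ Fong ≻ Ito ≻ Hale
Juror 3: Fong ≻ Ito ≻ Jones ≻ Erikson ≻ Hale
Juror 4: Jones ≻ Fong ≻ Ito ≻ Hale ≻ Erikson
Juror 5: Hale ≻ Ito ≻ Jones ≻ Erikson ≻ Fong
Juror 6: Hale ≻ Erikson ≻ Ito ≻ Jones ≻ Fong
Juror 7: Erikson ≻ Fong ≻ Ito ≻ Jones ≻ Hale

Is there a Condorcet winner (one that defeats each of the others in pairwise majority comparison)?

Head-to-head results (7 voters total):
Hale vs Erikson: Hale wins 4–3.
Hale vs Ito: Ito wins 4–3.
Hale vs Jones: Jones wins 4–3.
Hale vs Fong: Fong wins 4–3.
Erikson vs Ito: Erikson wins 4–3.
Erikson vs Jones: Erikson wins 4–3.
Erikson vs Fong: Erikson wins 5–2.
Ito vs Jones: Ito wins 4–3.
Ito vs Fong: Fong wins 5–2.
Jones vs Fong: Jones wins 5–2.
No candidate beats all others: Hale beats Erikson beats Ito beats Hale, a majority cycle.

No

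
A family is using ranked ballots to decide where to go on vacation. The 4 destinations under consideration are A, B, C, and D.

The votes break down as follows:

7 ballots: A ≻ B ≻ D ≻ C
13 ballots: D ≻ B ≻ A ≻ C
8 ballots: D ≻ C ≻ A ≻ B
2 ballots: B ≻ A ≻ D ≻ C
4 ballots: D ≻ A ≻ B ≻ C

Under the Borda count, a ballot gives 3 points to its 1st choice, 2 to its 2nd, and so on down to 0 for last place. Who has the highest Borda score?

Borda scores:
  A: 7·3 + 13·1 + 8·1 + 2·2 + 4·2 = 54
  B: 7·2 + 13·2 + 8·0 + 2·3 + 4·1 = 50
  C: 7·0 + 13·0 + 8·2 + 2·0 + 4·0 = 16
  D: 7·1 + 13·3 + 8·3 + 2·1 + 4·3 = 84
D has the highest total.

D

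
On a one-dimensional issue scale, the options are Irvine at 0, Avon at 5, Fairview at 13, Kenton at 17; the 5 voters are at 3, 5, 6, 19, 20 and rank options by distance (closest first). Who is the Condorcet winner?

Avon

With single-peaked preferences on a line, the Condorcet winner is the candidate closest to the median voter.
The median voter (position 6) is closest to Avon at 5.
Check: Avon vs Irvine — voters closer to Avon: 5 of 5.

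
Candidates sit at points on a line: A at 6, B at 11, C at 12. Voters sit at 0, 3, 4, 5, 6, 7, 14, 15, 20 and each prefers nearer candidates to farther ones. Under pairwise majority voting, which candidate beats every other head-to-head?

With single-peaked preferences on a line, the Condorcet winner is the candidate closest to the median voter.
The median voter (position 6) is closest to A at 6.
Check: A vs B — voters closer to A: 6 of 9.

A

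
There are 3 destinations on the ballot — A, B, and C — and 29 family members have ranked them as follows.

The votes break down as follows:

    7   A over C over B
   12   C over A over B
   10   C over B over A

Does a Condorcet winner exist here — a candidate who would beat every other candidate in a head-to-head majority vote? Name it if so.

Head-to-head results (29 voters total):
A vs B: A wins 19–10.
A vs C: C wins 22–7.
B vs C: C wins 29–0.
C beats each rival — A (22–7), B (29–0) — so C is the Condorcet winner.

C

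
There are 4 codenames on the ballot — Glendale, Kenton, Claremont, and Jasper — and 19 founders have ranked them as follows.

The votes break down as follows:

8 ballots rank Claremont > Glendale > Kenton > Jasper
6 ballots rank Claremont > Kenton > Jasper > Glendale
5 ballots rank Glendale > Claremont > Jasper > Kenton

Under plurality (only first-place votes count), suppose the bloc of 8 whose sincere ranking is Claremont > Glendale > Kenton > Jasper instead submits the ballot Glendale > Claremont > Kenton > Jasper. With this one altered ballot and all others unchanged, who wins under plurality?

Glendale

First-place totals with the altered ballot: Glendale 13, Kenton 0, Claremont 6, Jasper 0.
The switch changes the winner from Claremont to Glendale.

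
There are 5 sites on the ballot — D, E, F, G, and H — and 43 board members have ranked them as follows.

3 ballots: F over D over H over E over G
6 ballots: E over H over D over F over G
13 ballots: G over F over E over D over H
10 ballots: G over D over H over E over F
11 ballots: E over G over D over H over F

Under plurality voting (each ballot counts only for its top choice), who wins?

G

First-place vote totals:
  D: 0
  E: 17
  F: 3
  G: 23
  H: 0
G has the most first-place votes.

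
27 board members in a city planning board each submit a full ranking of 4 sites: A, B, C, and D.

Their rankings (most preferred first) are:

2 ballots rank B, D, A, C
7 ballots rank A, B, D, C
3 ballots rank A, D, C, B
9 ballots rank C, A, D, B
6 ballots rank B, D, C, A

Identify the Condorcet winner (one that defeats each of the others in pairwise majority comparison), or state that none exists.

Head-to-head results (27 voters total):
A vs B: A wins 19–8.
A vs C: C wins 15–12.
A vs D: A wins 19–8.
B vs C: B wins 15–12.
B vs D: B wins 15–12.
C vs D: D wins 18–9.
No candidate beats all others: A beats B beats C beats A, a majority cycle.

There is no Condorcet winner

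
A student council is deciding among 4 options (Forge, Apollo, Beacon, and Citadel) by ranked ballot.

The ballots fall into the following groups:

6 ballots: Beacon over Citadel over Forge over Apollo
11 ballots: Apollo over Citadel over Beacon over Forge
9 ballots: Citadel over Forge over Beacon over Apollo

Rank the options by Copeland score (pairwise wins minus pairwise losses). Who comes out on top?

Pairwise results:
  Forge vs Apollo: Forge wins 15–11.
  Forge vs Beacon: Beacon wins 17–9.
  Forge vs Citadel: Citadel wins 26–0.
  Apollo vs Beacon: Beacon wins 15–11.
  Apollo vs Citadel: Citadel wins 15–11.
  Beacon vs Citadel: Citadel wins 20–6.
Copeland scores (wins − losses):
  Forge: 1 − 2 = -1
  Apollo: 0 − 3 = -3
  Beacon: 2 − 1 = 1
  Citadel: 3 − 0 = 3
Citadel has the best Copeland score.

Citadel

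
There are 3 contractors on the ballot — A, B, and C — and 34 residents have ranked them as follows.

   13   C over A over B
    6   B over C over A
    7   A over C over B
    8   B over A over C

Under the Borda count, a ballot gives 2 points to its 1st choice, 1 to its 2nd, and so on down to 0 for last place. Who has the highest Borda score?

C

Borda scores:
  A: 13·1 + 6·0 + 7·2 + 8·1 = 35
  B: 13·0 + 6·2 + 7·0 + 8·2 = 28
  C: 13·2 + 6·1 + 7·1 + 8·0 = 39
C has the highest total.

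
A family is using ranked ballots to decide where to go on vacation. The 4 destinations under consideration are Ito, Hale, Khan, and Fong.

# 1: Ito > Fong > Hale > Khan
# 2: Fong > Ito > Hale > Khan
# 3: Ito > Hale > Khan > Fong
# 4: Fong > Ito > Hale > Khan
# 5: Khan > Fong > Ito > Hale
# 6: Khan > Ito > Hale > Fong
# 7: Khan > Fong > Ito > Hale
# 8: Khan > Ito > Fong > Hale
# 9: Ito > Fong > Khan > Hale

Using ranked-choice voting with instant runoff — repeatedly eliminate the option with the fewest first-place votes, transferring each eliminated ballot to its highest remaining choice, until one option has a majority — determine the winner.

Round 1: Khan 4, Ito 3, Fong 2, Hale 0. Hale has the fewest and is eliminated.
Round 2: Khan 4, Ito 3, Fong 2. Fong has the fewest and is eliminated.
Round 3: Ito 5, Khan 4. Ito has a majority.

Ito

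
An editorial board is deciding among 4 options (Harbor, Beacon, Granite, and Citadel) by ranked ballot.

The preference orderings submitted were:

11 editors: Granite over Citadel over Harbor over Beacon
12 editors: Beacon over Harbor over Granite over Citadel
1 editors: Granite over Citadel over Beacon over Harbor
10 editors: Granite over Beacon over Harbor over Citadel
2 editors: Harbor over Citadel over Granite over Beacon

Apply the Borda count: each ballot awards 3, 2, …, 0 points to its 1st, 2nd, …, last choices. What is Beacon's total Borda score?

Borda scores:
  Harbor: 11·1 + 12·2 + 0 + 10·1 + 2·3 = 51
  Beacon: 11·0 + 12·3 + 1 + 10·2 + 2·0 = 57
  Granite: 11·3 + 12·1 + 3 + 10·3 + 2·1 = 80
  Citadel: 11·2 + 12·0 + 2 + 10·0 + 2·2 = 28

57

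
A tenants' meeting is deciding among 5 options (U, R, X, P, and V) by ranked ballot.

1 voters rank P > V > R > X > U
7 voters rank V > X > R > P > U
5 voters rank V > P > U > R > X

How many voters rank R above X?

6

Ballots ranking R above X: 1+5 = 6.
Ballots ranking X above R: 7.
So 6 of 13 voters prefer R to X.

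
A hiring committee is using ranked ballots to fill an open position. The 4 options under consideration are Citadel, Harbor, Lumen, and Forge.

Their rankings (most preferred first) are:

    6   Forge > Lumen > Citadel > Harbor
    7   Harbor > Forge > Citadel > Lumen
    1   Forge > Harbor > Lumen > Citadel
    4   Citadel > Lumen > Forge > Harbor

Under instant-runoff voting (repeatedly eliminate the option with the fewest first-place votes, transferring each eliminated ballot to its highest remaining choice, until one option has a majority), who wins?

Forge

Round 1: Harbor 7, Forge 7, Citadel 4, Lumen 0. Lumen has the fewest and is eliminated.
Round 2: Harbor 7, Forge 7, Citadel 4. Citadel has the fewest and is eliminated.
Round 3: Forge 11, Harbor 7. Forge has a majority.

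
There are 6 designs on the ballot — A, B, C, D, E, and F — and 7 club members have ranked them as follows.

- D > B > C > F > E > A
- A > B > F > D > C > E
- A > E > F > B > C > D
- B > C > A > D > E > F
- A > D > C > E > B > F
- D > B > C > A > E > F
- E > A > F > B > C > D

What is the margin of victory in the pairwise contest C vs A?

1

Ballots ranking C above A: 3.
Ballots ranking A above C: 4.
A wins 4–3, a margin of 1.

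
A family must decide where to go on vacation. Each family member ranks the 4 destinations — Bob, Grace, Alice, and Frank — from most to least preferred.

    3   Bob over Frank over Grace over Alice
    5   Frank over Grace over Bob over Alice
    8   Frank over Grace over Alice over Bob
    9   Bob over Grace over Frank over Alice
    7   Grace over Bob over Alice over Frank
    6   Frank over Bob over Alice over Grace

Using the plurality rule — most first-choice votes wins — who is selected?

Frank

First-place vote totals:
  Bob: 12
  Grace: 7
  Alice: 0
  Frank: 19
Frank has the most first-place votes.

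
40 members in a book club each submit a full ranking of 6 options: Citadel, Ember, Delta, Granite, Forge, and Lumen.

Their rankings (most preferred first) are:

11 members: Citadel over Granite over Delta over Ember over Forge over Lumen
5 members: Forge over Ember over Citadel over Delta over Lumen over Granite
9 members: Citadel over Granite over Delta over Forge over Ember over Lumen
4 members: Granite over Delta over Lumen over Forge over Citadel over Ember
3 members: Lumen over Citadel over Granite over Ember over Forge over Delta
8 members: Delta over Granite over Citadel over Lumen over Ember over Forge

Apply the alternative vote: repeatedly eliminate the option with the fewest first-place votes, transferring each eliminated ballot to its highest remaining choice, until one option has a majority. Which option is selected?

Citadel

Round 1: Citadel 20, Delta 8, Forge 5, Granite 4, Lumen 3, Ember 0. Ember has the fewest and is eliminated.
Round 2: Citadel 20, Delta 8, Forge 5, Granite 4, Lumen 3. Lumen has the fewest and is eliminated.
Round 3: Citadel 23, Delta 8, Forge 5, Granite 4. Citadel has a majority.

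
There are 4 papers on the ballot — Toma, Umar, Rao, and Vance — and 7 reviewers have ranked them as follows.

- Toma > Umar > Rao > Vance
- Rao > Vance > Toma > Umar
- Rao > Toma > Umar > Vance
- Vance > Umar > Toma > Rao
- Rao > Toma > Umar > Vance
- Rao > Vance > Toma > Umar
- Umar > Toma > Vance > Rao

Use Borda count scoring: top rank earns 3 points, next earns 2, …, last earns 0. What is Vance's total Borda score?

8

Borda scores:
  Toma: 3 + 1 + 2 + 1 + 2 + 1 + 2 = 12
  Umar: 2 + 0 + 1 + 2 + 1 + 0 + 3 = 9
  Rao: 1 + 3 + 3 + 0 + 3 + 3 + 0 = 13
  Vance: 0 + 2 + 0 + 3 + 0 + 2 + 1 = 8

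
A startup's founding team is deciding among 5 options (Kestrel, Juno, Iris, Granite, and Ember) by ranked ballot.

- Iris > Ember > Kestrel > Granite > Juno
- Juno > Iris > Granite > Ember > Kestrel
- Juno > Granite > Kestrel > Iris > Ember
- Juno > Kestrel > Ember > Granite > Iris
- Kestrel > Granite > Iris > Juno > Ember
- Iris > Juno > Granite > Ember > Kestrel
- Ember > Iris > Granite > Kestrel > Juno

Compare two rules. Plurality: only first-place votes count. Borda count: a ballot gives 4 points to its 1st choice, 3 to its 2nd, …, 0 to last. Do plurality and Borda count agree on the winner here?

Plurality first-place counts: Kestrel 1, Juno 3, Iris 2, Granite 0, Ember 1 → Juno.
Borda totals: Kestrel 12, Juno 16, Iris 17, Granite 14, Ember 11 → Iris.
The two rules disagree: plurality picks Juno, Borda picks Iris.

No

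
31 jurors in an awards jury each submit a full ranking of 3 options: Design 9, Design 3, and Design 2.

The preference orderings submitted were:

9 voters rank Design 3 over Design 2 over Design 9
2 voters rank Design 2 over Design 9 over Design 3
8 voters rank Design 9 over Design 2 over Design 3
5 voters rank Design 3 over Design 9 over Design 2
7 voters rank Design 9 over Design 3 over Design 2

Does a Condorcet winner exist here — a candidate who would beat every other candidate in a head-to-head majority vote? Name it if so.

Head-to-head results (31 voters total):
Design 9 vs Design 3: Design 9 wins 17–14.
Design 9 vs Design 2: Design 9 wins 20–11.
Design 3 vs Design 2: Design 3 wins 21–10.
Design 9 beats each rival — Design 3 (17–14), Design 2 (20–11) — so Design 9 is the Condorcet winner.

Design 9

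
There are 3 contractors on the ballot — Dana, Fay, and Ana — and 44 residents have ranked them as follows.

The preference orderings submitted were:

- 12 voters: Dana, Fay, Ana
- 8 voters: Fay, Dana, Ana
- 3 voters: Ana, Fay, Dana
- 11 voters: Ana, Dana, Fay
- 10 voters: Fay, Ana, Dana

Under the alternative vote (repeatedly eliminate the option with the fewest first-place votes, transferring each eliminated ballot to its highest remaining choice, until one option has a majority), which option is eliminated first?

Dana

Round 1: Fay 18, Ana 14, Dana 12. Dana has the fewest and is eliminated.
Round 2: Fay 30, Ana 14. Fay has a majority.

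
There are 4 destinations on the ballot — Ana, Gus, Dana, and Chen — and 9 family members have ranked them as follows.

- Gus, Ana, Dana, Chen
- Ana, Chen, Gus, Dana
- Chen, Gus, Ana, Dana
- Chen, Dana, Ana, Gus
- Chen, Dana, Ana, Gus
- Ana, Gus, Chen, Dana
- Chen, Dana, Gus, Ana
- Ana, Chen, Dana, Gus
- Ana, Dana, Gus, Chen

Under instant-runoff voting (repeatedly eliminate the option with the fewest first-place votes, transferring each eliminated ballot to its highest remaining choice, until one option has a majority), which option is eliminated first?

Dana

Round 1: Ana 4, Chen 4, Gus 1, Dana 0. Dana has the fewest and is eliminated.
Round 2: Ana 4, Chen 4, Gus 1. Gus has the fewest and is eliminated.
Round 3: Ana 5, Chen 4. Ana has a majority.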